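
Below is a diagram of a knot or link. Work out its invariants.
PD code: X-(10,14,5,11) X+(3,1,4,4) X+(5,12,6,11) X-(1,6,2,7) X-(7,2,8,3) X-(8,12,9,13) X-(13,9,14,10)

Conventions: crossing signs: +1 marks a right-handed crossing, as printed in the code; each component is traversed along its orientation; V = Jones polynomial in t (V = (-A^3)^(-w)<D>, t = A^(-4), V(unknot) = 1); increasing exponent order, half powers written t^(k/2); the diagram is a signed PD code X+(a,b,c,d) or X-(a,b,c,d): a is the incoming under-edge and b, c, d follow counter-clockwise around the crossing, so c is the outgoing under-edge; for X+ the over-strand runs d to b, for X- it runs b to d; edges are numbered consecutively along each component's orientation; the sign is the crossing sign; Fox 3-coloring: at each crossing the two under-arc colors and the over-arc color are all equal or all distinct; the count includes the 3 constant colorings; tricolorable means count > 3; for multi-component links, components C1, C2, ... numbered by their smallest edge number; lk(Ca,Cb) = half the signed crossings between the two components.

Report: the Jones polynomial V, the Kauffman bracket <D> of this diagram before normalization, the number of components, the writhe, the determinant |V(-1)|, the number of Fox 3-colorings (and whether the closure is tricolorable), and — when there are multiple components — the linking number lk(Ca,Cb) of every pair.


V = t^-5 + 2t^-3 + t^-1
<D> = -A^-5 - 2A^3 - A^11 (w = -3)
3 components over 7 crossings, w = -3
lk(C1,C2): -1
lk(C1,C3) = 0
linking number lk(C2,C3) = -1
3 Fox colorings among 3^7, |V(-1)| = 4: not tricolorable
why: w = -3 shifts under R1 moves; the (-A^3)^(3) factor cancels that in V


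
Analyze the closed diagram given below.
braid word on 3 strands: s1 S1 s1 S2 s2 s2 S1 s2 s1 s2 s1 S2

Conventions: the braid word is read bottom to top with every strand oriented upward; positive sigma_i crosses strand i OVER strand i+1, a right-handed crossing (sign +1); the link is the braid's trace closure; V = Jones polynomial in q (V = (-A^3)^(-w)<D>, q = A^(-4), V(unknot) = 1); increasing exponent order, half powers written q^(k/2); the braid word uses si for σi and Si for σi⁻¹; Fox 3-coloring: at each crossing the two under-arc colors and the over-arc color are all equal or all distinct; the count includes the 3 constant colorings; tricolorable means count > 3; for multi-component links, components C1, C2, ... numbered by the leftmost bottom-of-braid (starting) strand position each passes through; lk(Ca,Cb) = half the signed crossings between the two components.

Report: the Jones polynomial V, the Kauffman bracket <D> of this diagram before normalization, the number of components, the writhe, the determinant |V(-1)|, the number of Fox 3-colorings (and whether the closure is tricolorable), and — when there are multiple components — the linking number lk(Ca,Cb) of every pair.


Jones polynomial: V(q) = q - q^2 + 2q^3 - q^4 + q^5 - q^6
<D> = -A^-12 + A^-8 - A^-4 + 2 - A^4 + A^8; writhe +4
components 1, writhe +4 (12 crossings)
3-colorings: 3 of 3^12, det 7 — not tricolorable
note: det 7 = |V(-1)|; not divisible by 3, so not tricolorable


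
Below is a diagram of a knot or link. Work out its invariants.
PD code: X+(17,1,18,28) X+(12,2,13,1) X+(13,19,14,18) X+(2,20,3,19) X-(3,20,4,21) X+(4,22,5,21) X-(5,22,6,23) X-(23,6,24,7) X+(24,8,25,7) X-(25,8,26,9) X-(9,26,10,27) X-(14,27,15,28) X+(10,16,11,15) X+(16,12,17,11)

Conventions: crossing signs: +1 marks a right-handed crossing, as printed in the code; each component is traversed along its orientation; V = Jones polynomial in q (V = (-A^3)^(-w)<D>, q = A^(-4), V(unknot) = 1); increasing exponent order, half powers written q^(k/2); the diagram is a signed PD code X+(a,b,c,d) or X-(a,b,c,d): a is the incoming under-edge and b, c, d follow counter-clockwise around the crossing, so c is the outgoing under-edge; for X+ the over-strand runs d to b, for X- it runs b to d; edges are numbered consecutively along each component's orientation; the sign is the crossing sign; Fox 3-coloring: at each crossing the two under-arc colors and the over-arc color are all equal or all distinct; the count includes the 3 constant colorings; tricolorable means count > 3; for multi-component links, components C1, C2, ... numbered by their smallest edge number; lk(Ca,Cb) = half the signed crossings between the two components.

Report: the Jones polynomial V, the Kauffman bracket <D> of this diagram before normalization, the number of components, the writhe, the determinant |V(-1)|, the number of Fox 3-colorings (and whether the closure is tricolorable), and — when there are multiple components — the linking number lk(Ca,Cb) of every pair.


Jones polynomial: V(q) = q + q^3 - q^4
<D> = -A^-10 + A^-6 + A^2; writhe +2
components 1, writhe +2 (14 crossings)
3-colorings: 9 of 3^14, det 3 — tricolorable
note: the span of V is 3, forcing >= 3 crossings in any diagram


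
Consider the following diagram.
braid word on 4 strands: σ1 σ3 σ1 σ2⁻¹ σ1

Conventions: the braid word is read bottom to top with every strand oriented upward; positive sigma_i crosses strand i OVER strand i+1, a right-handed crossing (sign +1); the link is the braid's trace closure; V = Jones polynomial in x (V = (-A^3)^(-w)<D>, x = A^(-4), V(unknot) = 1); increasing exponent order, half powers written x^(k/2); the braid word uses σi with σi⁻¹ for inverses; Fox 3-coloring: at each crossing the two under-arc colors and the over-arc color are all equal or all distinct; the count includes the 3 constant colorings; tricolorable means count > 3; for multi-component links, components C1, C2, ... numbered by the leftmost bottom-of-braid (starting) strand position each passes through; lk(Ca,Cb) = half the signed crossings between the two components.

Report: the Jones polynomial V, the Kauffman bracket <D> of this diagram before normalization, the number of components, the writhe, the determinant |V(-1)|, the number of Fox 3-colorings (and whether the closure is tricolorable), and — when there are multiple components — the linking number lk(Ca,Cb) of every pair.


V(x) = x + x^3 - x^4
bracket: A^-7 - A^-3 - A^5, w = +3
1 component, writhe +3, over 5 crossings
det 3, colorings 9 of 3^5 — tricolorable
observation: the span of V is 3, forcing >= 3 crossings in any diagram


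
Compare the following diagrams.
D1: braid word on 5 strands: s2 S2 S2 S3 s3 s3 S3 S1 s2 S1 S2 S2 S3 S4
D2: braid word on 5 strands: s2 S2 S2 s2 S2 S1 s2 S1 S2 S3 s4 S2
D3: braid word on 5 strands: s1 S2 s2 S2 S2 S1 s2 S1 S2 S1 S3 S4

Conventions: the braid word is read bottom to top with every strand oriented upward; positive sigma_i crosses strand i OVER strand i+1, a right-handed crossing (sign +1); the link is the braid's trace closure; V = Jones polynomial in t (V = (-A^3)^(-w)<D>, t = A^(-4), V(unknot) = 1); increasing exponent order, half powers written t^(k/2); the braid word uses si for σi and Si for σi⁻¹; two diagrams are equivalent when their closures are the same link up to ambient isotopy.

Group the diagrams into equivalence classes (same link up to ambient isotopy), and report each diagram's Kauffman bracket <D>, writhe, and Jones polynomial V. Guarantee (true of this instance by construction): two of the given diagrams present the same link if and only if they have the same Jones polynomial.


equivalence classes: {D1, D2, D3}
D1 (bracket A^-14 - A^-10 + 2A^-6 - A^-2 + A^2 - A^6; 14 crossings at w = -6): V = -t^-6 + t^-5 - t^-4 + 2t^-3 - t^-2 + t^-1
V(D2) = -t^-6 + t^-5 - t^-4 + 2t^-3 - t^-2 + t^-1  (w -4, c 12, <D> = A^-8 - A^-4 + 2 - A^4 + A^8 - A^12)
D3 (bracket A^-14 - A^-10 + 2A^-6 - A^-2 + A^2 - A^6; 12 crossings at w = -6): V = -t^-6 + t^-5 - t^-4 + 2t^-3 - t^-2 + t^-1
key observation: one V(t) for all 3 diagrams — one class (guaranteed)


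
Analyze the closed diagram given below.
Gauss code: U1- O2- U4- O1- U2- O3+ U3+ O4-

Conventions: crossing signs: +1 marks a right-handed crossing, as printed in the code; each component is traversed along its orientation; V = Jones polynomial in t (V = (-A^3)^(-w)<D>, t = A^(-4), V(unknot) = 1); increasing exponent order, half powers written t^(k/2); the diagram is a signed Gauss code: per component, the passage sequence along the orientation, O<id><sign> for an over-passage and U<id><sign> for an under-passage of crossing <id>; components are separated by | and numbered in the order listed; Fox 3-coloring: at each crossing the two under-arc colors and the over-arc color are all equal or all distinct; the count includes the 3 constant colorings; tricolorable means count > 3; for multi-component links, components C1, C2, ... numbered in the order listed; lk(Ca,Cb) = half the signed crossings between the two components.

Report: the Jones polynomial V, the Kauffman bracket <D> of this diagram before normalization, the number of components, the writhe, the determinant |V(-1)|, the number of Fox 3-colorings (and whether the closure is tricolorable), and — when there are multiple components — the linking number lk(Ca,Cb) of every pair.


Jones polynomial: V(t) = -t^-4 + t^-3 + t^-1
<D> = A^-2 + A^6 - A^10; writhe -2
components 1, writhe -2 (4 crossings)
3-colorings: 9 of 3^4, det 3 — tricolorable
note: w = -2 shifts under R1 moves; the (-A^3)^(2) factor cancels that in V


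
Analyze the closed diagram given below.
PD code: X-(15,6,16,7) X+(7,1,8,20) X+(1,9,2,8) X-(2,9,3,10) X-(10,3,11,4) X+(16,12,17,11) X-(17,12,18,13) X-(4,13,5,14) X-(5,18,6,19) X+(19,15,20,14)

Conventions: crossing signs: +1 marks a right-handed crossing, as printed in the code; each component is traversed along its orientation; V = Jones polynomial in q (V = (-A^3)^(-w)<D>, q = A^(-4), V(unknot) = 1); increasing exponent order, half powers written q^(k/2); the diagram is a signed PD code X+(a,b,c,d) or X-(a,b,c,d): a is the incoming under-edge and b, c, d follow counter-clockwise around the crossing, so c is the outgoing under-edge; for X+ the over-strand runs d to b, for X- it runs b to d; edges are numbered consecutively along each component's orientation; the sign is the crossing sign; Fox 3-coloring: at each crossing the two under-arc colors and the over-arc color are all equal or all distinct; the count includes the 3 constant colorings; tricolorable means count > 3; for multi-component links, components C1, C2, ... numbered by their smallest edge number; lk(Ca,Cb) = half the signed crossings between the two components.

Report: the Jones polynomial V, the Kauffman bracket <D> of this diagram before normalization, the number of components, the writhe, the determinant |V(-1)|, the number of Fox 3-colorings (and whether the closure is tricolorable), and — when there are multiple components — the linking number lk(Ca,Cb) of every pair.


V = 1
<D> = A^-6 (w = -2)
1 component over 10 crossings, w = -2
3 Fox colorings among 3^10, |V(-1)| = 1: not tricolorable
why: |V(-1)| = 1: so not tricolorable, since 3 does not divide 1


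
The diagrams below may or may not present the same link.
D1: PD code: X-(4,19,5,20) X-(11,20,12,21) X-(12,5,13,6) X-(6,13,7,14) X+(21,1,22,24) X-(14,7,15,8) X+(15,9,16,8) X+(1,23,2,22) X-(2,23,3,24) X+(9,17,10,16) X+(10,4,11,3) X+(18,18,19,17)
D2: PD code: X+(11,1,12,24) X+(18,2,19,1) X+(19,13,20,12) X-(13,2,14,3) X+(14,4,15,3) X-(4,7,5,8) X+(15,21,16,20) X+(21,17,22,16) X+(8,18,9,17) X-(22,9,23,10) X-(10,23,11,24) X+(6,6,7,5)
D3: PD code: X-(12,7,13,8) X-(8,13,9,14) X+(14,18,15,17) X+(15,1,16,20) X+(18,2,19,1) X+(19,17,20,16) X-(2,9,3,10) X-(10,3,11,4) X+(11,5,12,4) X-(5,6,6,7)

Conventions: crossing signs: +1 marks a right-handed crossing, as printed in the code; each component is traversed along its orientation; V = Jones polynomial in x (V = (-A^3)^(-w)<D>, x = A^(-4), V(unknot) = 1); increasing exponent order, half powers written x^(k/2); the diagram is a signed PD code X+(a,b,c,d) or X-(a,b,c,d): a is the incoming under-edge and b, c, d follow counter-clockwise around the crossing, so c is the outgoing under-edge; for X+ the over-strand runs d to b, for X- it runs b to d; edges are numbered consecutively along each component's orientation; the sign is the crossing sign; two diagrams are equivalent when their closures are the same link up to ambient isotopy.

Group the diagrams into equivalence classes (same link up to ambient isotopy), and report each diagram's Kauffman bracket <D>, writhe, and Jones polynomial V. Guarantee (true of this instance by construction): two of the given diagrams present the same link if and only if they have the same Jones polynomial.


equivalence classes: {D1} | {D2} | {D3}
D1 (bracket 1; 12 crossings at w = 0): V = 1
D2 (bracket -A^-12 + A^-8 - A^-4 + 2 - A^4 + A^8; 12 crossings at w = +4): V = x - x^2 + 2x^3 - x^4 + x^5 - x^6
V(D3) = -x^-3 + x^-2 - x^-1 + 3 - x + x^2 - x^3  (w 0, c 10, <D> = -A^-12 + A^-8 - A^-4 + 3 - A^4 + A^8 - A^12)
observation: comparing 3 Jones polynomials yields 3 groups


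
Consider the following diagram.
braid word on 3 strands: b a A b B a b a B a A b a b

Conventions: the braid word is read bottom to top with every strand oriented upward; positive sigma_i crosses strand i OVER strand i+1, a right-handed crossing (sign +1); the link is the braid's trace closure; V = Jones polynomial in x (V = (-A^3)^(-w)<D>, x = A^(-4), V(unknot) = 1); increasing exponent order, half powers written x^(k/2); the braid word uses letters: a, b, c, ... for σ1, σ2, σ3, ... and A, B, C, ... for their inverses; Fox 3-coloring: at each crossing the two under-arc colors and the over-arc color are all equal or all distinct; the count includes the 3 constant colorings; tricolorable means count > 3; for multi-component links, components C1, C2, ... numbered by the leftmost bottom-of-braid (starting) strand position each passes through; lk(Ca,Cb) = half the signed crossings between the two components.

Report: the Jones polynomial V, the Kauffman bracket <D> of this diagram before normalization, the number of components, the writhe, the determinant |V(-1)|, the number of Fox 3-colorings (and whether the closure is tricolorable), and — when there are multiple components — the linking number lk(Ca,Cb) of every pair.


V = x^2 + x^4 - x^5 + x^6 - x^7
<D> = -A^-10 + A^-6 - A^-2 + A^2 + A^10 (w = +6)
1 component over 14 crossings, w = +6
3 Fox colorings among 3^14, |V(-1)| = 5: not tricolorable
why: the span of V is 5, forcing >= 5 crossings in any diagram


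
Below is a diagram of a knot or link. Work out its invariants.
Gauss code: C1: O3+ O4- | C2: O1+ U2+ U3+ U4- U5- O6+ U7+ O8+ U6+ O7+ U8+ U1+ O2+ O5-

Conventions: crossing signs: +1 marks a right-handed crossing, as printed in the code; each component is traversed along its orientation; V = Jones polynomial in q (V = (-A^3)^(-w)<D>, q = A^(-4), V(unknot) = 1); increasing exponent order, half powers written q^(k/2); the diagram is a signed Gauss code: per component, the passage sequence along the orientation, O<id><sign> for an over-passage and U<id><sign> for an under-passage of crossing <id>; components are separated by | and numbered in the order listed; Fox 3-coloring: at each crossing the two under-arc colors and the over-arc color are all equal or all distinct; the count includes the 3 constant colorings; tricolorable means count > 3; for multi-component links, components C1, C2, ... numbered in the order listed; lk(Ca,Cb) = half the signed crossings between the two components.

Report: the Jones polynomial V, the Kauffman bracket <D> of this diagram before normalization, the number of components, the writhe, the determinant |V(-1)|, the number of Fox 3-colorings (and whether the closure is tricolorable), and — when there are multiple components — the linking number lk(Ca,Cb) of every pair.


Jones polynomial: V(q) = -q^(1/2) - q^(3/2) - q^(5/2) + q^(9/2)
<D> = A^-6 - A^2 - A^6 - A^10; writhe +4
components 2, writhe +4 (8 crossings)
linking number lk(C1,C2) = 0
3-colorings: 27 of 3^9, det 0 — tricolorable
note: all 2 components of this link are unlinked algebraically


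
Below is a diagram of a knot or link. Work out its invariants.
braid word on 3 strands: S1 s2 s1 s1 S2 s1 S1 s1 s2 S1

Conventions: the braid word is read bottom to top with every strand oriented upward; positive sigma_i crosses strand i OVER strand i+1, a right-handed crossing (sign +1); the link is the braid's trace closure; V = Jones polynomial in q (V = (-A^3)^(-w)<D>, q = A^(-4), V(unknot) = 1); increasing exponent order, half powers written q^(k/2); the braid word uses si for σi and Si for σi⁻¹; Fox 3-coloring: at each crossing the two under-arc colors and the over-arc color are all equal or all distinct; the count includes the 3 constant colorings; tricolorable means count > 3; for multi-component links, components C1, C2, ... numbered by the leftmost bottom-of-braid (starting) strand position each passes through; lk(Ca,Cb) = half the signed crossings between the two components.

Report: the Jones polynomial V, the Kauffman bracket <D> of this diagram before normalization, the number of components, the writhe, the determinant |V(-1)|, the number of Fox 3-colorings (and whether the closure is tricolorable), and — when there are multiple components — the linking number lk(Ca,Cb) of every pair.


Jones polynomial: V(q) = -q^-1 + 2 - q + 2q^2 - q^3 + q^4 - q^5
<D> = -A^-14 + A^-10 - A^-6 + 2A^-2 - A^2 + 2A^6 - A^10; writhe +2
components 1, writhe +2 (10 crossings)
3-colorings: 9 of 3^10, det 9 — tricolorable
note: |V(-1)| = 9: so tricolorable, since 3 divides 9


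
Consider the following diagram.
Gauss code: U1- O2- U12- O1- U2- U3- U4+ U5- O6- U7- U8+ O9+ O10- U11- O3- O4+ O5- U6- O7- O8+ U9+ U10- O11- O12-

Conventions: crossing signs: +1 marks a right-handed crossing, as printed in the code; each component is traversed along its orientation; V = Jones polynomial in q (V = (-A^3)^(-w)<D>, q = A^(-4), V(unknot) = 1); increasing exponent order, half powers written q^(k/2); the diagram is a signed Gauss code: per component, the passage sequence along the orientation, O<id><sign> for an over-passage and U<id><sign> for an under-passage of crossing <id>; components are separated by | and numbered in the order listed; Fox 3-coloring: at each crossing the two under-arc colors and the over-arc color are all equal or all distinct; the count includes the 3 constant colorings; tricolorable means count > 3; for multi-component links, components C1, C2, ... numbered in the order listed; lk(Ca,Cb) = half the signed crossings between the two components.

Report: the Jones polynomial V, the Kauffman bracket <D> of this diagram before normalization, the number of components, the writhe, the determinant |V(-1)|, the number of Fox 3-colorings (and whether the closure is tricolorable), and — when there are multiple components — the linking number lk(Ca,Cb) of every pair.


V = q^-8 - 2q^-7 + q^-6 - 2q^-5 + 2q^-4 + q^-2
<D> = A^-10 + 2A^-2 - 2A^2 + A^6 - 2A^10 + A^14 (w = -6)
1 component over 12 crossings, w = -6
27 Fox colorings among 3^12, |V(-1)| = 9: tricolorable
why: w = -6 shifts under R1 moves; the (-A^3)^(6) factor cancels that in V


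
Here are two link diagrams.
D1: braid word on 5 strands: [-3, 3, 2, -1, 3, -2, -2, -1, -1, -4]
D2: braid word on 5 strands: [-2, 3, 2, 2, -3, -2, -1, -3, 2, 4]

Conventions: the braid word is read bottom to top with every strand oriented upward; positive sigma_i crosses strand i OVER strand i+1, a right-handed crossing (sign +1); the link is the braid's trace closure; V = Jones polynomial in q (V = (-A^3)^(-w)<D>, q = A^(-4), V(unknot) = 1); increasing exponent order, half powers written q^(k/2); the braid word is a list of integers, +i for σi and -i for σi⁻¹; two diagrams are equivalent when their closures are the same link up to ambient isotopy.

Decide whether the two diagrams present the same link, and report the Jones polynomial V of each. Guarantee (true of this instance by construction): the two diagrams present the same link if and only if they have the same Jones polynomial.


equivalent: no
D1 (bracket A^-8 - A^-4 + 2 - A^4 + A^8 - A^12; 10 crossings at w = -4): V = -q^-6 + q^-5 - q^-4 + 2q^-3 - q^-2 + q^-1
V(D2) = 1  [10 crossings, <D> = 1, w = 0]
observation: comparing 2 Jones polynomials yields 2 groups


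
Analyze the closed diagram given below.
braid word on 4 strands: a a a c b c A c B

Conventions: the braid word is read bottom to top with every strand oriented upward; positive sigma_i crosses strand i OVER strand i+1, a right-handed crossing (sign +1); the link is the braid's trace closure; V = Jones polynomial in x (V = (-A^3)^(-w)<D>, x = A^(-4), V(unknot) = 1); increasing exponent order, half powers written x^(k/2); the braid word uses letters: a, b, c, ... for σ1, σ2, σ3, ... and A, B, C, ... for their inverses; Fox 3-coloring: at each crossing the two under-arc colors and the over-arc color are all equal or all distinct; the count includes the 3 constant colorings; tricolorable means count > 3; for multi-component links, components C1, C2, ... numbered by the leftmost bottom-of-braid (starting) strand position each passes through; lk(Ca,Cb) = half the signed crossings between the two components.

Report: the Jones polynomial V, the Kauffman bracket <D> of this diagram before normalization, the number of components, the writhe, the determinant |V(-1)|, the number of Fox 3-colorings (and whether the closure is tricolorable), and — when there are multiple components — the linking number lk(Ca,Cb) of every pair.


Jones polynomial: V(x) = x^2 + x^4 - x^5 + x^6 - x^7
<D> = A^-13 - A^-9 + A^-5 - A^-1 - A^7; writhe +5
components 1, writhe +5 (9 crossings)
3-colorings: 3 of 3^9, det 5 — not tricolorable
note: w = +5 (over 9 crossings) is diagram-only; (-A^3)^(-5) removes it from V


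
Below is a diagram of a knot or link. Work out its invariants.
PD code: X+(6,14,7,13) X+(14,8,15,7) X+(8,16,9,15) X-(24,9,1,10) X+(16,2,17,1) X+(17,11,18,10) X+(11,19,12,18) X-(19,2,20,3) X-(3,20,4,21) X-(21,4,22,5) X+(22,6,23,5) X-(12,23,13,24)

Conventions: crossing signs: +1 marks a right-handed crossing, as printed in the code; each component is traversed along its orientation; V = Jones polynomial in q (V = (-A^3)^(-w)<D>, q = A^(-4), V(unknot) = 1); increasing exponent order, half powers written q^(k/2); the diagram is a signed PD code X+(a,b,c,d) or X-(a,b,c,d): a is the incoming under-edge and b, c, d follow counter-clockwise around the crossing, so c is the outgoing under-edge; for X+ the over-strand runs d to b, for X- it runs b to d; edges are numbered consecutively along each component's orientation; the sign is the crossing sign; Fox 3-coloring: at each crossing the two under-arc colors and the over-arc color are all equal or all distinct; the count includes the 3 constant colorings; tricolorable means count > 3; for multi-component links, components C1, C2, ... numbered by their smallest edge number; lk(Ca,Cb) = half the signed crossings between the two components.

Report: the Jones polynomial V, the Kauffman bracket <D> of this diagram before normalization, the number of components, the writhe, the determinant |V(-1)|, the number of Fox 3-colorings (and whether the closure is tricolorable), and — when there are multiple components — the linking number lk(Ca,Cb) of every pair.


V = -q^-2 + 2q^-1 - 2 + 4q - 4q^2 + 4q^3 - 3q^4 + 2q^5 - q^6
<D> = -A^-18 + 2A^-14 - 3A^-10 + 4A^-6 - 4A^-2 + 4A^2 - 2A^6 + 2A^10 - A^14 (w = +2)
1 component over 12 crossings, w = +2
3 Fox colorings among 3^12, |V(-1)| = 23: not tricolorable
why: w = +2 (over 12 crossings) is diagram-only; (-A^3)^(-2) removes it from V


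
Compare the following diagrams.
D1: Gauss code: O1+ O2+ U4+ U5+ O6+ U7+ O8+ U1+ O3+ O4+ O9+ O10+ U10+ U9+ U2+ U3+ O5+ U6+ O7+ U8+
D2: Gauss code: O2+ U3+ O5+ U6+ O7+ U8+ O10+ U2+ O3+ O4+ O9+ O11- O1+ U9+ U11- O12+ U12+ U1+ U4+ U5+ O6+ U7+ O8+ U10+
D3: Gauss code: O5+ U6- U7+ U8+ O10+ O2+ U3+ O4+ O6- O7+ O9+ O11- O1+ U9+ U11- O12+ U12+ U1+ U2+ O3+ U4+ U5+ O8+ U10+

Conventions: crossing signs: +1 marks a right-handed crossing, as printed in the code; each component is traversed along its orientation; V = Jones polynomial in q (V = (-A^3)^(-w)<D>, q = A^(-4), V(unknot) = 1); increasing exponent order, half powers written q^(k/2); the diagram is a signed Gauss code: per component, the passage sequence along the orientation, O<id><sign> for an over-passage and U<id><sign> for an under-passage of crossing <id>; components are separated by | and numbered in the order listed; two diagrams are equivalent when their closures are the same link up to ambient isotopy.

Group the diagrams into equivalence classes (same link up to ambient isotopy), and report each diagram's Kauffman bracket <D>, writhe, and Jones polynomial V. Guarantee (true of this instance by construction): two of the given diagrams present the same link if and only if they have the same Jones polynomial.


classes: {D1, D2} | {D3}
V(D1) = q^3 + q^5 - q^6 + q^7 - q^8 + q^9 - q^10  [10 crossings, <D> = -A^-10 + A^-6 - A^-2 + A^2 - A^6 + A^10 + A^18, w = +10]
D2 (bracket -A^-10 + A^-6 - A^-2 + A^2 - A^6 + A^10 + A^18; 12 crossings at w = +10): V = q^3 + q^5 - q^6 + q^7 - q^8 + q^9 - q^10
V(D3) = q^2 + 2q^4 - 2q^5 + q^6 - 2q^7 + q^8  [12 crossings, <D> = A^-8 - 2A^-4 + 1 - 2A^4 + 2A^8 + A^16, w = +8]
note: 2 classes among 3 diagrams; unequal V(q) rules out equality


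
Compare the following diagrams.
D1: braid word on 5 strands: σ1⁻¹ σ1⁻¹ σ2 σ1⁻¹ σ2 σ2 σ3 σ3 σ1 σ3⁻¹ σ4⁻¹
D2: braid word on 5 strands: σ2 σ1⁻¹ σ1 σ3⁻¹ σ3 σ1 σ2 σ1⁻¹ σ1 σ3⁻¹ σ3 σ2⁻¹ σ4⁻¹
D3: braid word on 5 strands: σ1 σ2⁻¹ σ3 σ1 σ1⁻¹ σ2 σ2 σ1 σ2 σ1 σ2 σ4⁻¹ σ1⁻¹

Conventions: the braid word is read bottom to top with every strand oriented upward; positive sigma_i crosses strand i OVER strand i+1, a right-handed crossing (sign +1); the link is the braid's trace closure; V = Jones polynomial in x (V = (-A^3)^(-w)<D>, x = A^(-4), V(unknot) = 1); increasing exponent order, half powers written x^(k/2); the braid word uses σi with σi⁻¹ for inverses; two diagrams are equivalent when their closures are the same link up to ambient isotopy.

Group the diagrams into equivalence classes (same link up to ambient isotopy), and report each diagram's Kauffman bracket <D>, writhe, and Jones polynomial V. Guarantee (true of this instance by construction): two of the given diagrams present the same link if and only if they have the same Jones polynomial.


grouping into links: {D1} | {D2} | {D3}
V(D1) = -x^(-3/2) + x^(-1/2) - 2x^(1/2) + x^(3/2) - 2x^(5/2) + x^(7/2)  (w +1, c 11, <D> = -A^-11 + 2A^-7 - A^-3 + 2A - A^5 + A^9)
V(D2) = -x^(-1/2) - x^(1/2)  (w +1, c 13, <D> = A + A^5)
D3 (bracket A^-7 - A^-3 + A + A^9; 13 crossings at w = +5): V = -x^(3/2) - x^(7/2) + x^(9/2) - x^(11/2)
why: V(x) takes 3 values over 3 diagrams, fixing the grouping


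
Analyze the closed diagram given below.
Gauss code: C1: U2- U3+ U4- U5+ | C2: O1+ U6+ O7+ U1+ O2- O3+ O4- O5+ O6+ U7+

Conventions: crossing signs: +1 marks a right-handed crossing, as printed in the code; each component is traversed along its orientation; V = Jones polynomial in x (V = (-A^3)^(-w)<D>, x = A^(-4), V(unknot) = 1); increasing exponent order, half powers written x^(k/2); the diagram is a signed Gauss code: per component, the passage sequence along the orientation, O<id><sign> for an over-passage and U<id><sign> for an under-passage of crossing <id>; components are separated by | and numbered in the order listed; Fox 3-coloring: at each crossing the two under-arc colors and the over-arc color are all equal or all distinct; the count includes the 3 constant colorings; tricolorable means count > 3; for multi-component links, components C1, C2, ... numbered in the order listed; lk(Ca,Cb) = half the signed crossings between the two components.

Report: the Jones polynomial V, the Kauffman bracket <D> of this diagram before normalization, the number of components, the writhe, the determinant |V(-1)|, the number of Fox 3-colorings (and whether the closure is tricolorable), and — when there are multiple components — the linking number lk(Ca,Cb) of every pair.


Jones polynomial: V(x) = -x^(1/2) - x^(3/2) - x^(5/2) + x^(9/2)
<D> = -A^-9 + A^-1 + A^3 + A^7; writhe +3
components 2, writhe +3 (7 crossings)
linking number lk(C1,C2) = 0
3-colorings: 27 of 3^7, det 0 — tricolorable
note: summing lk over 1 pair gives 0


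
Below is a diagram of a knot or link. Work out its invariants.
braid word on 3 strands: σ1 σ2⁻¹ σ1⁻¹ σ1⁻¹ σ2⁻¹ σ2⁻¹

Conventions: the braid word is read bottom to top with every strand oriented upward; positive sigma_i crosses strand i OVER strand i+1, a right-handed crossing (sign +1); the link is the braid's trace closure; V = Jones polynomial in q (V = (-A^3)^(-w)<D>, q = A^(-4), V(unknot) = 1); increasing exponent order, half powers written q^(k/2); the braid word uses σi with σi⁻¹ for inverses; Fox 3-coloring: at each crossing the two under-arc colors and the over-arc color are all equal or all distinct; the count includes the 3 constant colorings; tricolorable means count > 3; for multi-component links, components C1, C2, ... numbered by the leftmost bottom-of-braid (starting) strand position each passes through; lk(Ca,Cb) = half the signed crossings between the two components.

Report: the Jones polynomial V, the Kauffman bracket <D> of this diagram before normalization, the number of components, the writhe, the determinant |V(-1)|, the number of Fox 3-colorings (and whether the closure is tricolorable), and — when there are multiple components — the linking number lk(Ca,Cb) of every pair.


Jones polynomial: V(q) = -q^-6 + q^-5 - q^-4 + 2q^-3 - q^-2 + q^-1
<D> = A^-8 - A^-4 + 2 - A^4 + A^8 - A^12; writhe -4
components 1, writhe -4 (6 crossings)
3-colorings: 3 of 3^6, det 7 — not tricolorable
note: the span of V is 5, forcing >= 5 crossings in any diagram


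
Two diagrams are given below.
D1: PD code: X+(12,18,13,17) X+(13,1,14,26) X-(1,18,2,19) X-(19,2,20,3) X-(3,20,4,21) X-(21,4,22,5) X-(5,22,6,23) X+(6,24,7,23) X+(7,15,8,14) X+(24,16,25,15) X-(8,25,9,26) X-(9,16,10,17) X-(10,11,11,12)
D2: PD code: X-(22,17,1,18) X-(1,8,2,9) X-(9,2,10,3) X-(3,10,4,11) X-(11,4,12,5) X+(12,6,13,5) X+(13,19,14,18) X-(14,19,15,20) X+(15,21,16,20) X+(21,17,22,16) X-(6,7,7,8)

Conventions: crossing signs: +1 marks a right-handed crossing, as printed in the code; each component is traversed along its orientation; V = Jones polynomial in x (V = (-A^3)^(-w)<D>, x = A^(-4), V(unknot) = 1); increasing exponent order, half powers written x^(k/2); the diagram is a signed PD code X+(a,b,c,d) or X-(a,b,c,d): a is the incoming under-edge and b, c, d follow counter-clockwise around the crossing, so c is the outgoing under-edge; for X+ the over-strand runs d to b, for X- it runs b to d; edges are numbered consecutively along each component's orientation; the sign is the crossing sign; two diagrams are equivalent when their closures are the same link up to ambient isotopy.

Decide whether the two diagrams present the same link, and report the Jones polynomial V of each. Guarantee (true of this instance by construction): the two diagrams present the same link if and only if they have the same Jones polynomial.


equivalent: yes
V(D1) = -x^-4 + x^-3 + x^-1  (w -3, c 13, <D> = -A^-5 - A^3 + A^7)
V(D2) = -x^-4 + x^-3 + x^-1  [11 crossings, <D> = -A^-5 - A^3 + A^7, w = -3]
key observation: Reidemeister moves carry D1 (13 crossings) to D2 (11)


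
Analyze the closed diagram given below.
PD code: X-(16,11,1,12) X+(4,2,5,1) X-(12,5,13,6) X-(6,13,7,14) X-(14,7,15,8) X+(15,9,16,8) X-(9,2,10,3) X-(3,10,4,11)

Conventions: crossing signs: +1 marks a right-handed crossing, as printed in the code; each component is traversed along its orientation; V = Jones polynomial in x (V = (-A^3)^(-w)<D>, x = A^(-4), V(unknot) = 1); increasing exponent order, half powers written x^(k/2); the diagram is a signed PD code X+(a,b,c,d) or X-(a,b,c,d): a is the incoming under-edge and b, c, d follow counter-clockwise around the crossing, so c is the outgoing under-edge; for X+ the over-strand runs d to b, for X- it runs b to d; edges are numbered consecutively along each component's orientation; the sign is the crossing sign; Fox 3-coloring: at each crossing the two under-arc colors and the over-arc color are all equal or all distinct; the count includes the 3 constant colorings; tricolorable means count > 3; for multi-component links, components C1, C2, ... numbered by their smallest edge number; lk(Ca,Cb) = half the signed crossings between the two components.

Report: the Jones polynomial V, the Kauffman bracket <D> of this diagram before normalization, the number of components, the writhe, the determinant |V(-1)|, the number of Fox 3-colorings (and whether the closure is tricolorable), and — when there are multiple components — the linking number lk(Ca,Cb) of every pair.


Jones polynomial: V(x) = -x^-6 + x^-5 - x^-4 + 2x^-3 - x^-2 + x^-1
<D> = A^-8 - A^-4 + 2 - A^4 + A^8 - A^12; writhe -4
components 1, writhe -4 (8 crossings)
3-colorings: 3 of 3^8, det 7 — not tricolorable
note: det 7 = |V(-1)|; not divisible by 3, so not tricolorable


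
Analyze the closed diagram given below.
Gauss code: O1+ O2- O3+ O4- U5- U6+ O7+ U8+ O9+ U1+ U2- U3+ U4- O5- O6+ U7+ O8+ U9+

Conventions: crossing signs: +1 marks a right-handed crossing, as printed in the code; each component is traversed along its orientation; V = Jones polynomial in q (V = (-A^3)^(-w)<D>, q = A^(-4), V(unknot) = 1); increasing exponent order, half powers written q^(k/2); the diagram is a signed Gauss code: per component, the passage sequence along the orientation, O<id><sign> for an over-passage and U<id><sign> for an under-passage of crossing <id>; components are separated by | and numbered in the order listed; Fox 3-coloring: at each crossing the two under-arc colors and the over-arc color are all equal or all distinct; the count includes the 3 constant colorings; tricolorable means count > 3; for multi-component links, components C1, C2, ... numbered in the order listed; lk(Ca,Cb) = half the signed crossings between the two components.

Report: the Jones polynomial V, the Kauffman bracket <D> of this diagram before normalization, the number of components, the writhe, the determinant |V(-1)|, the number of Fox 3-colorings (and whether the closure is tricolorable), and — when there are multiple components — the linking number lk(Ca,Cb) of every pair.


V(q) = q + q^3 - q^4
bracket: A^-7 - A^-3 - A^5, w = +3
1 component, writhe +3, over 9 crossings
det 3, colorings 9 of 3^9 — tricolorable
observation: V spans 3 powers of q: at least 3 crossings in any diagram


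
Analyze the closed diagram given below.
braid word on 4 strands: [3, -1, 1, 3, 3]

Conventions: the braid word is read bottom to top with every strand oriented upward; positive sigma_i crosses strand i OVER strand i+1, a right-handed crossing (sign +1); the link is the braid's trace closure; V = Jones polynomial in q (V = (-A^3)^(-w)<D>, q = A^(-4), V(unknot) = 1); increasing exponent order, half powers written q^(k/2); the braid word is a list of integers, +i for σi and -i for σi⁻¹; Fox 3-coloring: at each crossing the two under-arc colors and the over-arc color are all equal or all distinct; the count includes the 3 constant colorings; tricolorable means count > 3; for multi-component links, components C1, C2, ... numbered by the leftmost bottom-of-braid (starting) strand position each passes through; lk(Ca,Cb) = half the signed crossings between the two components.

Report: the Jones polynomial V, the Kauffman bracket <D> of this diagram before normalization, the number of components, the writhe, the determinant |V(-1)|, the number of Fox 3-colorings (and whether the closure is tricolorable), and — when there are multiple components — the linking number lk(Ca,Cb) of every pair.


Jones polynomial: V(q) = 1 + 2q + 2q^2 + q^3 - q^4 - q^5
<D> = A^-11 + A^-7 - A^-3 - 2A - 2A^5 - A^9; writhe +3
components 3, writhe +3 (5 crossings)
linking number lk(C1,C2) = 0
lk(C1,C3): 0
lk(C2,C3) = 0
3-colorings: 81 of 3^6, det 0 — tricolorable
note: w = +3 shifts under R1 moves; the (-A^3)^(-3) factor cancels that in V


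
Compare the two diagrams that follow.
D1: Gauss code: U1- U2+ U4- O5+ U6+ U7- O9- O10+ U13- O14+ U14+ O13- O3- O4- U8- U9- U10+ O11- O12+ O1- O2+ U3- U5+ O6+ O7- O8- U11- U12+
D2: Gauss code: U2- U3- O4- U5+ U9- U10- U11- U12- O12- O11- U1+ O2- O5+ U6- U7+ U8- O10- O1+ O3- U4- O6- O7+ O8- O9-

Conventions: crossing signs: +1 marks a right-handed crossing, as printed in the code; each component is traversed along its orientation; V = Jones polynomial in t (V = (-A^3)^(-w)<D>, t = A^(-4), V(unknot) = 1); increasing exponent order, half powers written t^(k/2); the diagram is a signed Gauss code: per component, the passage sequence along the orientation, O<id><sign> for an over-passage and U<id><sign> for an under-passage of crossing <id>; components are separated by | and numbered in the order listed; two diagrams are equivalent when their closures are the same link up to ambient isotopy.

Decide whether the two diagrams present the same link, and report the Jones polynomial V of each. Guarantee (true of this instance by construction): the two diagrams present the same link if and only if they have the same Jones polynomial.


same link: no
V(D1) = 1  [14 crossings, <D> = A^-6, w = -2]
D2 (bracket A^-14 - A^-10 + 2A^-6 - A^-2 + A^2 - A^6; 12 crossings at w = -6): V = -t^-6 + t^-5 - t^-4 + 2t^-3 - t^-2 + t^-1
note: V(t) takes 2 values over 2 diagrams, fixing the grouping


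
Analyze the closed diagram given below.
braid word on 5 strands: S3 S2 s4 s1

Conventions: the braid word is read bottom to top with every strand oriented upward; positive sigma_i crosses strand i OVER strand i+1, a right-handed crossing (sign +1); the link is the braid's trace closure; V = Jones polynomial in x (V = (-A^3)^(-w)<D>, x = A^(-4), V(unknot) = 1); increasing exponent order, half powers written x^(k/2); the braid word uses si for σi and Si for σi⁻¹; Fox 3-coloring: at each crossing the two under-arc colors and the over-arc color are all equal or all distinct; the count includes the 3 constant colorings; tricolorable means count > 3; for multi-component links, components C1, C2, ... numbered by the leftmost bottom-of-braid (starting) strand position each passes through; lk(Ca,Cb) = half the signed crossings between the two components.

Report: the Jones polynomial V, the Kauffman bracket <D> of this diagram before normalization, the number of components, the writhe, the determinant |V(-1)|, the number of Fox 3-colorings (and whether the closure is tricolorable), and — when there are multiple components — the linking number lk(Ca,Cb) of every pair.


V(x) = 1
bracket: 1, w = 0
1 component, writhe 0, over 4 crossings
det 1, colorings 3 of 3^4 — not tricolorable
observation: det 1 = |V(-1)|; not divisible by 3, so not tricolorable


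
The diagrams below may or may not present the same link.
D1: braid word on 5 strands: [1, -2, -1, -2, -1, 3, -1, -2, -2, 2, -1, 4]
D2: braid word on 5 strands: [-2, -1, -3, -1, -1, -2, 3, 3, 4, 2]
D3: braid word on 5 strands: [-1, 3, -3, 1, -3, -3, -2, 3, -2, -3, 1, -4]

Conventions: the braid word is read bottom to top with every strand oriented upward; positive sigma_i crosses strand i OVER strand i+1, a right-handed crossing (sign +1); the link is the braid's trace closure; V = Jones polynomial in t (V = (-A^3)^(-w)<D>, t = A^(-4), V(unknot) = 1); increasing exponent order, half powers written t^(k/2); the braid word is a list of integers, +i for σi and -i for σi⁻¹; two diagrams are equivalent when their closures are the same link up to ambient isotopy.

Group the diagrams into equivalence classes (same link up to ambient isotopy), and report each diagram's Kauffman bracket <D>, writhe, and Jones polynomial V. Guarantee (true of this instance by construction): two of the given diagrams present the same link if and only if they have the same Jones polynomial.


classes: {D1} | {D2} | {D3}
V(D1) = -t^-7 + t^-6 - t^-5 + t^-4 + t^-2  [12 crossings, <D> = A^-4 + A^4 - A^8 + A^12 - A^16, w = -4]
V(D2) = -t^-4 + t^-3 + t^-1  (w -2, c 10, <D> = A^-2 + A^6 - A^10)
V(D3) = -t^-6 + t^-5 - t^-4 + 2t^-3 - t^-2 + t^-1  [12 crossings, <D> = A^-8 - A^-4 + 2 - A^4 + A^8 - A^12, w = -4]
note: comparing 3 Jones polynomials yields 3 groups
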